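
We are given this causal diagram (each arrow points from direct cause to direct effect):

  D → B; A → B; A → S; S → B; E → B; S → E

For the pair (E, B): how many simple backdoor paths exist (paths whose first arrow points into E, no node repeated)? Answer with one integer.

A backdoor path from E to B is any simple undirected path whose first edge points into E (i.e. leaves E via a parent).
Parents of E: {S}.
Enumerating:
  P1: E <- S <- A -> B
  P2: E <- S -> B
That exhausts the simple backdoor paths. Count: 2.

2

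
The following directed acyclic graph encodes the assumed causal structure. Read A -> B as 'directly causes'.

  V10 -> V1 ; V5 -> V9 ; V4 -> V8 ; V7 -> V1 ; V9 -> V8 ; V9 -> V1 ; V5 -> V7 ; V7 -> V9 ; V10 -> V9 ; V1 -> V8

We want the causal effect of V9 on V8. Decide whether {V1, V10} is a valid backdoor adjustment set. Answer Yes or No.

Backdoor paths from V9 to V8 (paths whose first edge points into V9):
  P1: V9 <- V10 -> V1 -> V8
  P2: V9 <- V5 -> V7 -> V1 -> V8
  P3: V9 <- V7 -> V1 -> V8
Condition 1 (no descendant of V9 in the set): FAILS — V1 is a descendant of V9.
Condition 2 (every backdoor path blocked by {V1, V10}):
  P1: blocked at fork node V10 ∈ conditioning set.
  P2: blocked at chain node V1 ∈ conditioning set.
  P3: blocked at chain node V1 ∈ conditioning set.
{V1, V10} does not satisfy the backdoor criterion.

No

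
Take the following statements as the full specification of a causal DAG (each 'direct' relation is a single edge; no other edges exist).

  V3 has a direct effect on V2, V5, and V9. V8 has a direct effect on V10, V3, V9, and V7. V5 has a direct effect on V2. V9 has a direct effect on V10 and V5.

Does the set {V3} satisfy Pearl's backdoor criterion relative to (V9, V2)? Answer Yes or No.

Yes

Backdoor paths from V9 to V2 (paths whose first edge points into V9):
  P1: V9 <- V8 -> V3 -> V5 -> V2
  P2: V9 <- V8 -> V3 -> V2
  P3: V9 <- V3 -> V5 -> V2
  P4: V9 <- V3 -> V2
Condition 1 (no descendant of V9 in the set): holds — descendants of V9 are {V10, V2, V5}; none are in {V3}.
Condition 2 (every backdoor path blocked by {V3}):
  P1: blocked at chain node V3 ∈ conditioning set.
  P2: blocked at chain node V3 ∈ conditioning set.
  P3: blocked at fork node V3 ∈ conditioning set.
  P4: blocked at fork node V3 ∈ conditioning set.
{V3} satisfies the backdoor criterion.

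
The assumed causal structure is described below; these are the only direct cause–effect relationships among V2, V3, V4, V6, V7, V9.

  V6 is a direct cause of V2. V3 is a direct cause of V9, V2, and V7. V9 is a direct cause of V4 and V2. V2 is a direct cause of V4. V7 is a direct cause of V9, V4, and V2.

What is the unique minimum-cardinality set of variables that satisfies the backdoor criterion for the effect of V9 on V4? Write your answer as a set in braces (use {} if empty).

Variables eligible for adjustment (non-descendants of V9, excluding V9 and V4): {V3, V6, V7}.
Backdoor paths from V9 to V4:
  P1: V9 <- V3 -> V7 -> V2 -> V4
  P2: V9 <- V3 -> V7 -> V4
  P3: V9 <- V3 -> V2 <- V7 -> V4
  P4: V9 <- V3 -> V2 -> V4
  P5: V9 <- V7 <- V3 -> V2 -> V4
  P6: V9 <- V7 -> V2 -> V4
  P7: V9 <- V7 -> V4
The empty set is not sufficient: P1 (V9 <- V3 -> V7 -> V2 -> V4) has no collider blocking it and no conditioned non-collider, so it is open.
Try {V3, V7}:
  P1: blocked at fork node V3 ∈ conditioning set.
  P2: blocked at fork node V3 ∈ conditioning set.
  P3: blocked at fork node V3 ∈ conditioning set.
  P4: blocked at fork node V3 ∈ conditioning set.
  P5: blocked at chain node V7 ∈ conditioning set.
  P6: blocked at fork node V7 ∈ conditioning set.
  P7: blocked at fork node V7 ∈ conditioning set.
{V3, V7} contains no descendant of V9 and blocks every backdoor path.
Every element of {V3, V7} is needed (dropping V3 leaves P4 open; dropping V7 leaves P6 open), so no proper subset is valid.
Among all size-2 subsets of the eligible variables, only {V3, V7} blocks every backdoor path, so it is the unique smallest valid adjustment set.

{V3, V7}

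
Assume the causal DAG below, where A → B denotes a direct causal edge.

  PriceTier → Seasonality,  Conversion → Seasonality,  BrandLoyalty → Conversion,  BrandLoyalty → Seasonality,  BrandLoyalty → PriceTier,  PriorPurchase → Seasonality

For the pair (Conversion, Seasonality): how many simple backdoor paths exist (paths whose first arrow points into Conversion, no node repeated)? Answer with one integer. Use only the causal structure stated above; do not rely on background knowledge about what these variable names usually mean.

2

A backdoor path from Conversion to Seasonality is any simple undirected path whose first edge points into Conversion (i.e. leaves Conversion via a parent).
Parents of Conversion: {BrandLoyalty}.
Enumerating:
  P1: Conversion <- BrandLoyalty -> PriceTier -> Seasonality
  P2: Conversion <- BrandLoyalty -> Seasonality
That exhausts the simple backdoor paths. Count: 2.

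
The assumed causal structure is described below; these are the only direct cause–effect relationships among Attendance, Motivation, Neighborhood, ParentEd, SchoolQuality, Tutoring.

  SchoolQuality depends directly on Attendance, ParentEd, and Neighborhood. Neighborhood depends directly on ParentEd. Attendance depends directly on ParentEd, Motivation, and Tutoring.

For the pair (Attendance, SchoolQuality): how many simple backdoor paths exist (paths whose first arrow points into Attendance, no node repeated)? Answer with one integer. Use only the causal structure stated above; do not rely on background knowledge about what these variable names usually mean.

A backdoor path from Attendance to SchoolQuality is any simple undirected path whose first edge points into Attendance (i.e. leaves Attendance via a parent).
Parents of Attendance: {Motivation, ParentEd, Tutoring}.
Enumerating:
  P1: Attendance <- ParentEd -> Neighborhood -> SchoolQuality
  P2: Attendance <- ParentEd -> SchoolQuality
That exhausts the simple backdoor paths. Count: 2.

2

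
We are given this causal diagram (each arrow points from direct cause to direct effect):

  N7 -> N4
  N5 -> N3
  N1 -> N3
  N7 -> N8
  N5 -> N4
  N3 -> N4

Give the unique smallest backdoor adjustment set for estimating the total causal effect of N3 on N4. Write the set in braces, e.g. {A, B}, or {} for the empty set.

Variables eligible for adjustment (non-descendants of N3, excluding N3 and N4): {N1, N5, N7, N8}.
Backdoor paths from N3 to N4:
  P1: N3 <- N5 -> N4
The empty set is not sufficient: P1 (N3 <- N5 -> N4) has no collider blocking it and no conditioned non-collider, so it is open.
Try {N5}:
  P1: blocked at fork node N5 ∈ conditioning set.
{N5} contains no descendant of N3 and blocks every backdoor path.
No other singleton works — e.g. {N7} leaves P1 open — so {N5} is the unique smallest valid adjustment set.

{N5}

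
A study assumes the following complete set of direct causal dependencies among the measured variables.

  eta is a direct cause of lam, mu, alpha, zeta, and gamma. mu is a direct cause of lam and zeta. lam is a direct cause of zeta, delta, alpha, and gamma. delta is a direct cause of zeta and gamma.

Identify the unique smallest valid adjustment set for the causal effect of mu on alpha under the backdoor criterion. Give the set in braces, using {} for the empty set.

Variables eligible for adjustment (non-descendants of mu, excluding mu and alpha): {eta}.
Backdoor paths from mu to alpha:
  P1: mu <- eta -> lam -> alpha
  P2: mu <- eta -> alpha
  P3: mu <- eta -> gamma <- lam -> alpha
  P4: mu <- eta -> gamma <- delta <- lam -> alpha
  P5: mu <- eta -> gamma <- delta -> zeta <- lam -> alpha
  P6: mu <- eta -> zeta <- lam -> alpha
  P7: mu <- eta -> zeta <- delta <- lam -> alpha
  P8: mu <- eta -> zeta <- delta -> gamma <- lam -> alpha
The empty set is not sufficient: P1 (mu <- eta -> lam -> alpha) has no collider blocking it and no conditioned non-collider, so it is open.
Try {eta}:
  P1: blocked at fork node eta ∈ conditioning set.
  P2: blocked at fork node eta ∈ conditioning set.
  P3: blocked at fork node eta ∈ conditioning set.
  P4: blocked at fork node eta ∈ conditioning set.
  P5: blocked at fork node eta ∈ conditioning set.
  P6: blocked at fork node eta ∈ conditioning set.
  P7: blocked at fork node eta ∈ conditioning set.
  P8: blocked at fork node eta ∈ conditioning set.
{eta} contains no descendant of mu and blocks every backdoor path.
{eta} is the unique smallest valid adjustment set.

{eta}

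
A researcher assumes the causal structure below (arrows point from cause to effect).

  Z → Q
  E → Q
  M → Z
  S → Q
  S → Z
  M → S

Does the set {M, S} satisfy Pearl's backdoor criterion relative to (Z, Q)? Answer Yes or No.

Yes

Backdoor paths from Z to Q (paths whose first edge points into Z):
  P1: Z <- M -> S -> Q
  P2: Z <- S -> Q
Condition 1 (no descendant of Z in the set): holds — descendants of Z are {Q}; none are in {M, S}.
Condition 2 (every backdoor path blocked by {M, S}):
  P1: blocked at fork node M ∈ conditioning set.
  P2: blocked at fork node S ∈ conditioning set.
{M, S} satisfies the backdoor criterion.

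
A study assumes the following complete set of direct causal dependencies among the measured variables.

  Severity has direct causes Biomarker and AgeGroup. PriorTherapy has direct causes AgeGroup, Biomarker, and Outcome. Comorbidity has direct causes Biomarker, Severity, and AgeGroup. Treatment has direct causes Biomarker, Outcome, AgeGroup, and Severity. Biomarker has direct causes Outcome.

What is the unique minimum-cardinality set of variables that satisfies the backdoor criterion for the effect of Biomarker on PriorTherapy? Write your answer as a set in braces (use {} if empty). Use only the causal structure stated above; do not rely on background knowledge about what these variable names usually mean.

Variables eligible for adjustment (non-descendants of Biomarker, excluding Biomarker and PriorTherapy): {AgeGroup, Outcome}.
Backdoor paths from Biomarker to PriorTherapy:
  P1: Biomarker <- Outcome -> Treatment <- AgeGroup -> PriorTherapy
  P2: Biomarker <- Outcome -> Treatment <- Severity <- AgeGroup -> PriorTherapy
  P3: Biomarker <- Outcome -> Treatment <- Severity -> Comorbidity <- AgeGroup -> PriorTherapy
  P4: Biomarker <- Outcome -> PriorTherapy
The empty set is not sufficient: P4 (Biomarker <- Outcome -> PriorTherapy) has no collider blocking it and no conditioned non-collider, so it is open.
Try {Outcome}:
  P1: blocked at fork node Outcome ∈ conditioning set.
  P2: blocked at fork node Outcome ∈ conditioning set.
  P3: blocked at fork node Outcome ∈ conditioning set.
  P4: blocked at fork node Outcome ∈ conditioning set.
{Outcome} contains no descendant of Biomarker and blocks every backdoor path.
No other singleton works — e.g. {AgeGroup} leaves P4 open — so {Outcome} is the unique smallest valid adjustment set.

{Outcome}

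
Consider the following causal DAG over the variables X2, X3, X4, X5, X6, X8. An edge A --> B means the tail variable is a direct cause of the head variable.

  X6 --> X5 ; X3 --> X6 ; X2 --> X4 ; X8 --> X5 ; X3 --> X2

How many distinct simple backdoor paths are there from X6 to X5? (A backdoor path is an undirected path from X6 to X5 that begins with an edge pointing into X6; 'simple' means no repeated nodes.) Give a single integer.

A backdoor path from X6 to X5 is any simple undirected path whose first edge points into X6 (i.e. leaves X6 via a parent).
Parents of X6: {X3}.
No simple path from any parent of X6 reaches X5 without revisiting X6, so there are no backdoor paths.

0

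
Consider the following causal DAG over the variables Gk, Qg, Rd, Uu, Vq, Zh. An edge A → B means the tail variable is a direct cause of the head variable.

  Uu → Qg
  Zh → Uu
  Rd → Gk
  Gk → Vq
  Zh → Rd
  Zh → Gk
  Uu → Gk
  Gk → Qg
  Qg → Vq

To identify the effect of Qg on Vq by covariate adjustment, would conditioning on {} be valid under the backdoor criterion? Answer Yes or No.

Backdoor paths from Qg to Vq (paths whose first edge points into Qg):
  P1: Qg <- Uu <- Zh -> Rd -> Gk -> Vq
  P2: Qg <- Uu <- Zh -> Gk -> Vq
  P3: Qg <- Uu -> Gk -> Vq
  P4: Qg <- Gk -> Vq
Condition 1 (no descendant of Qg in the set): holds — descendants of Qg are {Vq}; none are in {}.
Condition 2 (every backdoor path blocked by {}):
  P1: open — no interior node is in the conditioning set.
  P2: open — no interior node is in the conditioning set.
  P3: open — no interior node is in the conditioning set.
  P4: open — no interior node is in the conditioning set.
{} does not satisfy the backdoor criterion.

No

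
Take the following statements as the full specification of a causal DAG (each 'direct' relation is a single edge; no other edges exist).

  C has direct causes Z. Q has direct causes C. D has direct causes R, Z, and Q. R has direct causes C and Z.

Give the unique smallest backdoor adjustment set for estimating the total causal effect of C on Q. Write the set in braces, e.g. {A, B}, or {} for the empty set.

Variables eligible for adjustment (non-descendants of C, excluding C and Q): {Z}.
Backdoor paths from C to Q:
  P1: C <- Z -> R -> D <- Q
  P2: C <- Z -> D <- Q
Each backdoor path contains an unconditioned collider, so every path is already blocked with the empty conditioning set:
  P1: blocked at collider D (neither it nor any descendant is in the conditioning set).
  P2: blocked at collider D (neither it nor any descendant is in the conditioning set).
The empty set is therefore the unique smallest valid set.

{}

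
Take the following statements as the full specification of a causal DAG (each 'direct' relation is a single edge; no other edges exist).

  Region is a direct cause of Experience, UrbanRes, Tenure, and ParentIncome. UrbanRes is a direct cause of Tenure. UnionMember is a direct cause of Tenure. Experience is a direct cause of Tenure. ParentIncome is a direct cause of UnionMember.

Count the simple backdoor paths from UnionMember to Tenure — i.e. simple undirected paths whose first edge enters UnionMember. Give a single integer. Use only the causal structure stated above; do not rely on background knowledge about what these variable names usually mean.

3

A backdoor path from UnionMember to Tenure is any simple undirected path whose first edge points into UnionMember (i.e. leaves UnionMember via a parent).
Parents of UnionMember: {ParentIncome}.
Enumerating:
  P1: UnionMember <- ParentIncome <- Region -> UrbanRes -> Tenure
  P2: UnionMember <- ParentIncome <- Region -> Experience -> Tenure
  P3: UnionMember <- ParentIncome <- Region -> Tenure
That exhausts the simple backdoor paths. Count: 3.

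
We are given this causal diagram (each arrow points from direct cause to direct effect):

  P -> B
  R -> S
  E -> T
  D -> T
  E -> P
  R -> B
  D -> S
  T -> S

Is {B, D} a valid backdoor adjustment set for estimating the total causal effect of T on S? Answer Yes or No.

No

Backdoor paths from T to S (paths whose first edge points into T):
  P1: T <- D -> S
  P2: T <- E -> P -> B <- R -> S
Condition 1 (no descendant of T in the set): holds — descendants of T are {S}; none are in {B, D}.
Condition 2 (every backdoor path blocked by {B, D}):
  P1: blocked at fork node D ∈ conditioning set.
  P2: open — collider(s) B are conditioned on (or have a conditioned descendant) and no non-collider on the path is in the set.
{B, D} does not satisfy the backdoor criterion.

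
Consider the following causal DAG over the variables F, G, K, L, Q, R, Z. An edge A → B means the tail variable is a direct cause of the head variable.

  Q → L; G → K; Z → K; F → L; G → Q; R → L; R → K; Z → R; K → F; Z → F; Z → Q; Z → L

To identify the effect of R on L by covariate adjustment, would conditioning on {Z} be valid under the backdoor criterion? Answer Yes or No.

Yes

Backdoor paths from R to L (paths whose first edge points into R):
  P1: R <- Z -> Q <- G -> K -> F -> L
  P2: R <- Z -> Q -> L
  P3: R <- Z -> K <- G -> Q -> L
  P4: R <- Z -> K -> F -> L
  P5: R <- Z -> F <- K <- G -> Q -> L
  P6: R <- Z -> F -> L
  P7: R <- Z -> L
Condition 1 (no descendant of R in the set): holds — descendants of R are {F, K, L}; none are in {Z}.
Condition 2 (every backdoor path blocked by {Z}):
  P1: blocked at fork node Z ∈ conditioning set.
  P2: blocked at fork node Z ∈ conditioning set.
  P3: blocked at fork node Z ∈ conditioning set.
  P4: blocked at fork node Z ∈ conditioning set.
  P5: blocked at fork node Z ∈ conditioning set.
  P6: blocked at fork node Z ∈ conditioning set.
  P7: blocked at fork node Z ∈ conditioning set.
{Z} satisfies the backdoor criterion.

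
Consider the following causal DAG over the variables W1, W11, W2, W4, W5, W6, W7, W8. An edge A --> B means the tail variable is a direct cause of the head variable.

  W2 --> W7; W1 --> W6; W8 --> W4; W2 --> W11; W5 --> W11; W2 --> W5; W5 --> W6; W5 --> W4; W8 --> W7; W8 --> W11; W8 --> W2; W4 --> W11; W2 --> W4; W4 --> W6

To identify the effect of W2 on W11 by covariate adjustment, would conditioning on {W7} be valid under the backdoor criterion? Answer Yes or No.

Backdoor paths from W2 to W11 (paths whose first edge points into W2):
  P1: W2 <- W8 -> W4 <- W5 -> W11
  P2: W2 <- W8 -> W4 -> W11
  P3: W2 <- W8 -> W4 -> W6 <- W5 -> W11
  P4: W2 <- W8 -> W11
Condition 1 (no descendant of W2 in the set): FAILS — W7 is a descendant of W2.
Condition 2 (every backdoor path blocked by {W7}):
  P1: blocked at collider W4 (neither it nor any descendant is in the conditioning set).
  P2: open — no interior node is in the conditioning set.
  P3: blocked at collider W6 (neither it nor any descendant is in the conditioning set).
  P4: open — no interior node is in the conditioning set.
{W7} does not satisfy the backdoor criterion.

No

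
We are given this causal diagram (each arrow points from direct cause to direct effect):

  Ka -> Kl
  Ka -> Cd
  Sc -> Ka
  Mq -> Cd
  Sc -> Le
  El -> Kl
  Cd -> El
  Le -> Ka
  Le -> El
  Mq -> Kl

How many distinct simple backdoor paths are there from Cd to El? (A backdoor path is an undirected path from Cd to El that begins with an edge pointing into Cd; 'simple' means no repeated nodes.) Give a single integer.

A backdoor path from Cd to El is any simple undirected path whose first edge points into Cd (i.e. leaves Cd via a parent).
Parents of Cd: {Ka, Mq}.
Enumerating:
  P1: Cd <- Ka <- Sc -> Le -> El
  P2: Cd <- Ka <- Le -> El
  P3: Cd <- Ka -> Kl <- El
  P4: Cd <- Mq -> Kl <- Ka <- Sc -> Le -> El
  P5: Cd <- Mq -> Kl <- Ka <- Le -> El
  P6: Cd <- Mq -> Kl <- El
That exhausts the simple backdoor paths. Count: 6.

6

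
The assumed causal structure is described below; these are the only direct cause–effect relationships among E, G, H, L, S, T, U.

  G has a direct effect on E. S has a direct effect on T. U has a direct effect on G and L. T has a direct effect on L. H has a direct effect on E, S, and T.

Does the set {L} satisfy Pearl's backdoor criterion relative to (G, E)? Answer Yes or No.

No

Backdoor paths from G to E (paths whose first edge points into G):
  P1: G <- U -> L <- T <- H -> E
  P2: G <- U -> L <- T <- S <- H -> E
Condition 1 (no descendant of G in the set): holds — descendants of G are {E}; none are in {L}.
Condition 2 (every backdoor path blocked by {L}):
  P1: open — collider(s) L are conditioned on (or have a conditioned descendant) and no non-collider on the path is in the set.
  P2: open — collider(s) L are conditioned on (or have a conditioned descendant) and no non-collider on the path is in the set.
{L} does not satisfy the backdoor criterion.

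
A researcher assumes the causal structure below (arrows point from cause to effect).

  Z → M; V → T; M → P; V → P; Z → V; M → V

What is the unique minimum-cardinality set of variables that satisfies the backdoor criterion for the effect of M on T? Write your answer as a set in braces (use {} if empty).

Variables eligible for adjustment (non-descendants of M, excluding M and T): {Z}.
Backdoor paths from M to T:
  P1: M <- Z -> V -> T
The empty set is not sufficient: P1 (M <- Z -> V -> T) has no collider blocking it and no conditioned non-collider, so it is open.
Try {Z}:
  P1: blocked at fork node Z ∈ conditioning set.
{Z} contains no descendant of M and blocks every backdoor path.
{Z} is the unique smallest valid adjustment set.

{Z}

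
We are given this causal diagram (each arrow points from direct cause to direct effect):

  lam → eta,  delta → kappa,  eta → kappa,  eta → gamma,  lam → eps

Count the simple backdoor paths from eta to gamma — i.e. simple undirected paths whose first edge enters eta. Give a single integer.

0

A backdoor path from eta to gamma is any simple undirected path whose first edge points into eta (i.e. leaves eta via a parent).
Parents of eta: {lam}.
No simple path from any parent of eta reaches gamma without revisiting eta, so there are no backdoor paths.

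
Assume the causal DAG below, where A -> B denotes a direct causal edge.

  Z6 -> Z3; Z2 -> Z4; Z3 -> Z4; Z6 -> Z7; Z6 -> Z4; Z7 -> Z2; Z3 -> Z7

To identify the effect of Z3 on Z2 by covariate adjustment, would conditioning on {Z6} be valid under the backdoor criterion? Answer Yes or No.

Backdoor paths from Z3 to Z2 (paths whose first edge points into Z3):
  P1: Z3 <- Z6 -> Z7 -> Z2
  P2: Z3 <- Z6 -> Z4 <- Z2
Condition 1 (no descendant of Z3 in the set): holds — descendants of Z3 are {Z2, Z4, Z7}; none are in {Z6}.
Condition 2 (every backdoor path blocked by {Z6}):
  P1: blocked at fork node Z6 ∈ conditioning set.
  P2: blocked at fork node Z6 ∈ conditioning set.
{Z6} satisfies the backdoor criterion.

Yes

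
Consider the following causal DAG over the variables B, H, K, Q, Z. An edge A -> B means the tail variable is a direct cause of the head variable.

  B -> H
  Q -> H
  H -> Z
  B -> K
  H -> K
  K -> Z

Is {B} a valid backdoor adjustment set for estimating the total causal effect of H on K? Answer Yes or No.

Backdoor paths from H to K (paths whose first edge points into H):
  P1: H <- B -> K
Condition 1 (no descendant of H in the set): holds — descendants of H are {K, Z}; none are in {B}.
Condition 2 (every backdoor path blocked by {B}):
  P1: blocked at fork node B ∈ conditioning set.
{B} satisfies the backdoor criterion.

Yes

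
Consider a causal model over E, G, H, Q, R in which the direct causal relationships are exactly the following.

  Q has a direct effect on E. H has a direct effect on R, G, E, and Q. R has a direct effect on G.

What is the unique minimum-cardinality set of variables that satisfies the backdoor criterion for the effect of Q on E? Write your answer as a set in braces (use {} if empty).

Variables eligible for adjustment (non-descendants of Q, excluding Q and E): {G, H, R}.
Backdoor paths from Q to E:
  P1: Q <- H -> E
The empty set is not sufficient: P1 (Q <- H -> E) has no collider blocking it and no conditioned non-collider, so it is open.
Try {H}:
  P1: blocked at fork node H ∈ conditioning set.
{H} contains no descendant of Q and blocks every backdoor path.
No other singleton works — e.g. {R} leaves P1 open — so {H} is the unique smallest valid adjustment set.

{H}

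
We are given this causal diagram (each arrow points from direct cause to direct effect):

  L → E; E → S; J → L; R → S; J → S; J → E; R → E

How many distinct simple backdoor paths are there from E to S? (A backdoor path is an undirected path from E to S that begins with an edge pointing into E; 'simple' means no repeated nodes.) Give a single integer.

A backdoor path from E to S is any simple undirected path whose first edge points into E (i.e. leaves E via a parent).
Parents of E: {J, L, R}.
Enumerating:
  P1: E <- R -> S
  P2: E <- J -> S
  P3: E <- L <- J -> S
That exhausts the simple backdoor paths. Count: 3.

3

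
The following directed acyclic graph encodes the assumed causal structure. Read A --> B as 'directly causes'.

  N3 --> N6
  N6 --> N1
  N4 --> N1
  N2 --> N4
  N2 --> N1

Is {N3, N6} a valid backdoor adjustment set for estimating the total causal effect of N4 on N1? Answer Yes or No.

Backdoor paths from N4 to N1 (paths whose first edge points into N4):
  P1: N4 <- N2 -> N1
Condition 1 (no descendant of N4 in the set): holds — descendants of N4 are {N1}; none are in {N3, N6}.
Condition 2 (every backdoor path blocked by {N3, N6}):
  P1: open — no interior node is in the conditioning set.
{N3, N6} does not satisfy the backdoor criterion.

No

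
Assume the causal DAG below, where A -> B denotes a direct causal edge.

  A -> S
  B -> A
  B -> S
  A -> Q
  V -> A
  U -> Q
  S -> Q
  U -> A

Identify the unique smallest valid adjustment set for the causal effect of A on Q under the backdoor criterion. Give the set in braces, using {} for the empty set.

{B, U}

Variables eligible for adjustment (non-descendants of A, excluding A and Q): {B, U, V}.
Backdoor paths from A to Q:
  P1: A <- B -> S -> Q
  P2: A <- U -> Q
The empty set is not sufficient: P1 (A <- B -> S -> Q) has no collider blocking it and no conditioned non-collider, so it is open.
Try {B, U}:
  P1: blocked at fork node B ∈ conditioning set.
  P2: blocked at fork node U ∈ conditioning set.
{B, U} contains no descendant of A and blocks every backdoor path.
Every element of {B, U} is needed (dropping B leaves P1 open; dropping U leaves P2 open), so no proper subset is valid.
Among all size-2 subsets of the eligible variables, only {B, U} blocks every backdoor path, so it is the unique smallest valid adjustment set.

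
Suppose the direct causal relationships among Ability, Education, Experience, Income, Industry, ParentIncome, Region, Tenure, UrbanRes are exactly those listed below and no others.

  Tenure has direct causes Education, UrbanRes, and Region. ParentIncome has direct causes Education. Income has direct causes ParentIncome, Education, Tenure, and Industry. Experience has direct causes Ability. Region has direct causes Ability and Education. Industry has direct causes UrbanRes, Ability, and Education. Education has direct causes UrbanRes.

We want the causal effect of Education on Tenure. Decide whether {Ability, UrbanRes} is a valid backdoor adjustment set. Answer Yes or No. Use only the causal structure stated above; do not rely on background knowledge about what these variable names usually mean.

Backdoor paths from Education to Tenure (paths whose first edge points into Education):
  P1: Education <- UrbanRes -> Tenure
  P2: Education <- UrbanRes -> Industry <- Ability -> Region -> Tenure
  P3: Education <- UrbanRes -> Industry -> Income <- Tenure
Condition 1 (no descendant of Education in the set): holds — descendants of Education are {Income, Industry, ParentIncome, Region, Tenure}; none are in {Ability, UrbanRes}.
Condition 2 (every backdoor path blocked by {Ability, UrbanRes}):
  P1: blocked at fork node UrbanRes ∈ conditioning set.
  P2: blocked at fork node UrbanRes ∈ conditioning set.
  P3: blocked at fork node UrbanRes ∈ conditioning set.
{Ability, UrbanRes} satisfies the backdoor criterion.

Yes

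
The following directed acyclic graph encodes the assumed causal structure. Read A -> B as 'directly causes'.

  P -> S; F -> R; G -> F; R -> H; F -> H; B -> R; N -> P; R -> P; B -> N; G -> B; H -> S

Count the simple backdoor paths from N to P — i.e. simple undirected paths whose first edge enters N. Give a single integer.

A backdoor path from N to P is any simple undirected path whose first edge points into N (i.e. leaves N via a parent).
Parents of N: {B}.
Enumerating:
  P1: N <- B <- G -> F -> R -> H -> S <- P
  P2: N <- B <- G -> F -> R -> P
  P3: N <- B <- G -> F -> H <- R -> P
  P4: N <- B <- G -> F -> H -> S <- P
  P5: N <- B -> R <- F -> H -> S <- P
  P6: N <- B -> R -> H -> S <- P
  P7: N <- B -> R -> P
That exhausts the simple backdoor paths. Count: 7.

7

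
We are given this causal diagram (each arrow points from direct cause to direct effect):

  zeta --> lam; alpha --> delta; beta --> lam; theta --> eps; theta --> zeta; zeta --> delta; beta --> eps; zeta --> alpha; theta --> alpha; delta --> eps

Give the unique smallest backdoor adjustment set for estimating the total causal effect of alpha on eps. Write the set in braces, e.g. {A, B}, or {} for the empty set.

{theta, zeta}

Variables eligible for adjustment (non-descendants of alpha, excluding alpha and eps): {beta, lam, theta, zeta}.
Backdoor paths from alpha to eps:
  P1: alpha <- theta -> zeta -> lam <- beta -> eps
  P2: alpha <- theta -> zeta -> delta -> eps
  P3: alpha <- theta -> eps
  P4: alpha <- zeta <- theta -> eps
  P5: alpha <- zeta -> lam <- beta -> eps
  P6: alpha <- zeta -> delta -> eps
The empty set is not sufficient: P2 (alpha <- theta -> zeta -> delta -> eps) has no collider blocking it and no conditioned non-collider, so it is open.
Try {theta, zeta}:
  P1: blocked at fork node theta ∈ conditioning set.
  P2: blocked at fork node theta ∈ conditioning set.
  P3: blocked at fork node theta ∈ conditioning set.
  P4: blocked at chain node zeta ∈ conditioning set.
  P5: blocked at fork node zeta ∈ conditioning set.
  P6: blocked at fork node zeta ∈ conditioning set.
{theta, zeta} contains no descendant of alpha and blocks every backdoor path.
Every element of {theta, zeta} is needed (dropping theta leaves P3 open; dropping zeta leaves P6 open), so no proper subset is valid.
Among all size-2 subsets of the eligible variables, only {theta, zeta} blocks every backdoor path, so it is the unique smallest valid adjustment set.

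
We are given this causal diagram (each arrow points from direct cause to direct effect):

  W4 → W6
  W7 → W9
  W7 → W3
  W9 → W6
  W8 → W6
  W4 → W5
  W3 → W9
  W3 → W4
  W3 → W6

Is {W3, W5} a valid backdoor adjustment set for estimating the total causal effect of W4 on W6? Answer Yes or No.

No

Backdoor paths from W4 to W6 (paths whose first edge points into W4):
  P1: W4 <- W3 <- W7 -> W9 -> W6
  P2: W4 <- W3 -> W9 -> W6
  P3: W4 <- W3 -> W6
Condition 1 (no descendant of W4 in the set): FAILS — W5 is a descendant of W4.
Condition 2 (every backdoor path blocked by {W3, W5}):
  P1: blocked at chain node W3 ∈ conditioning set.
  P2: blocked at fork node W3 ∈ conditioning set.
  P3: blocked at fork node W3 ∈ conditioning set.
{W3, W5} does not satisfy the backdoor criterion.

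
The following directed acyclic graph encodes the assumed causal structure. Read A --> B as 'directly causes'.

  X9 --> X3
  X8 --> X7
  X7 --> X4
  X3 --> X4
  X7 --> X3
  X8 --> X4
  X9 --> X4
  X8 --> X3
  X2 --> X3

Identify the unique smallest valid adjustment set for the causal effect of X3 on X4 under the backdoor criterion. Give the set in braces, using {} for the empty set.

{X7, X8, X9}

Variables eligible for adjustment (non-descendants of X3, excluding X3 and X4): {X2, X7, X8, X9}.
Backdoor paths from X3 to X4:
  P1: X3 <- X8 -> X7 -> X4
  P2: X3 <- X8 -> X4
  P3: X3 <- X7 <- X8 -> X4
  P4: X3 <- X7 -> X4
  P5: X3 <- X9 -> X4
The empty set is not sufficient: P1 (X3 <- X8 -> X7 -> X4) has no collider blocking it and no conditioned non-collider, so it is open.
Try {X7, X8, X9}:
  P1: blocked at fork node X8 ∈ conditioning set.
  P2: blocked at fork node X8 ∈ conditioning set.
  P3: blocked at chain node X7 ∈ conditioning set.
  P4: blocked at fork node X7 ∈ conditioning set.
  P5: blocked at fork node X9 ∈ conditioning set.
{X7, X8, X9} contains no descendant of X3 and blocks every backdoor path.
Every element of {X7, X8, X9} is needed (dropping X7 leaves P4 open; dropping X8 leaves P2 open; dropping X9 leaves P5 open), so no proper subset is valid.
Among all size-3 subsets of the eligible variables, only {X7, X8, X9} blocks every backdoor path, so it is the unique smallest valid adjustment set.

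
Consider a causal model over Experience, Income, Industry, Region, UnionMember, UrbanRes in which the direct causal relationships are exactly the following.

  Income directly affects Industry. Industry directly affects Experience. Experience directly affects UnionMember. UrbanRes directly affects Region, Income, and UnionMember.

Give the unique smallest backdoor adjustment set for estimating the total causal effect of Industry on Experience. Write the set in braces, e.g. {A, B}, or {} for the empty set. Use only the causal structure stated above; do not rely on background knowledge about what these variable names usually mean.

{}

Variables eligible for adjustment (non-descendants of Industry, excluding Industry and Experience): {Income, Region, UrbanRes}.
Backdoor paths from Industry to Experience:
  P1: Industry <- Income <- UrbanRes -> UnionMember <- Experience
Each backdoor path contains an unconditioned collider, so every path is already blocked with the empty conditioning set:
  P1: blocked at collider UnionMember (neither it nor any descendant is in the conditioning set).
The empty set is therefore the unique smallest valid set.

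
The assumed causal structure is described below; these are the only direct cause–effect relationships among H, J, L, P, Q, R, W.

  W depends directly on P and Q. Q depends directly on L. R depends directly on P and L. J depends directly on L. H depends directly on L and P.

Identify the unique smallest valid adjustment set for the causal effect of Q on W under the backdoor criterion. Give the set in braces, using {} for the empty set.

{}

Variables eligible for adjustment (non-descendants of Q, excluding Q and W): {H, J, L, P, R}.
Backdoor paths from Q to W:
  P1: Q <- L -> R <- P -> W
  P2: Q <- L -> H <- P -> W
Each backdoor path contains an unconditioned collider, so every path is already blocked with the empty conditioning set:
  P1: blocked at collider R (neither it nor any descendant is in the conditioning set).
  P2: blocked at collider H (neither it nor any descendant is in the conditioning set).
The empty set is therefore the unique smallest valid set.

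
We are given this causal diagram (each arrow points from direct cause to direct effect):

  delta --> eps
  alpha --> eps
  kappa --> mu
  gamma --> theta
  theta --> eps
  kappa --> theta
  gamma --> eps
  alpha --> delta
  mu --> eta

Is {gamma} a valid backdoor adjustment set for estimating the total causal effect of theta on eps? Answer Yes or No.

Backdoor paths from theta to eps (paths whose first edge points into theta):
  P1: theta <- gamma -> eps
Condition 1 (no descendant of theta in the set): holds — descendants of theta are {eps}; none are in {gamma}.
Condition 2 (every backdoor path blocked by {gamma}):
  P1: blocked at fork node gamma ∈ conditioning set.
{gamma} satisfies the backdoor criterion.

Yes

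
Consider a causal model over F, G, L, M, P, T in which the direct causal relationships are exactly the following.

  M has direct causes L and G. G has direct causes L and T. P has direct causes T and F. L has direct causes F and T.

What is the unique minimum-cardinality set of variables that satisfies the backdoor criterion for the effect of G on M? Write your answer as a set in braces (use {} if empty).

{L}

Variables eligible for adjustment (non-descendants of G, excluding G and M): {F, L, P, T}.
Backdoor paths from G to M:
  P1: G <- T -> L -> M
  P2: G <- T -> P <- F -> L -> M
  P3: G <- L -> M
The empty set is not sufficient: P1 (G <- T -> L -> M) has no collider blocking it and no conditioned non-collider, so it is open.
Try {L}:
  P1: blocked at chain node L ∈ conditioning set.
  P2: blocked at collider P (neither it nor any descendant is in the conditioning set).
  P3: blocked at fork node L ∈ conditioning set.
{L} contains no descendant of G and blocks every backdoor path.
No other singleton works — e.g. {T} leaves P3 open — so {L} is the unique smallest valid adjustment set.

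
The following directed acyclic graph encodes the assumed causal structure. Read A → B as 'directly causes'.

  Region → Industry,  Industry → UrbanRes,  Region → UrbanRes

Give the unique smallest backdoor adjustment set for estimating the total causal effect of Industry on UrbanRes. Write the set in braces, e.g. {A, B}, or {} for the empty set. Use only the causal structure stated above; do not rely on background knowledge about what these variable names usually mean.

Variables eligible for adjustment (non-descendants of Industry, excluding Industry and UrbanRes): {Region}.
Backdoor paths from Industry to UrbanRes:
  P1: Industry <- Region -> UrbanRes
The empty set is not sufficient: P1 (Industry <- Region -> UrbanRes) has no collider blocking it and no conditioned non-collider, so it is open.
Try {Region}:
  P1: blocked at fork node Region ∈ conditioning set.
{Region} contains no descendant of Industry and blocks every backdoor path.
{Region} is the unique smallest valid adjustment set.

{Region}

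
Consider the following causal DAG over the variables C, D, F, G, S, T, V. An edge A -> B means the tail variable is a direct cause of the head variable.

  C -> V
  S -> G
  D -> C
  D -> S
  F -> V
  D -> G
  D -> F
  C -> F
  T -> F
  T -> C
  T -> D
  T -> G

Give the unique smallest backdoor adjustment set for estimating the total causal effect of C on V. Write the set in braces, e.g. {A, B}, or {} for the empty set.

Variables eligible for adjustment (non-descendants of C, excluding C and V): {D, G, S, T}.
Backdoor paths from C to V:
  P1: C <- T -> D -> F -> V
  P2: C <- T -> F -> V
  P3: C <- T -> G <- D -> F -> V
  P4: C <- T -> G <- S <- D -> F -> V
  P5: C <- D <- T -> F -> V
  P6: C <- D -> S -> G <- T -> F -> V
  P7: C <- D -> F -> V
  P8: C <- D -> G <- T -> F -> V
The empty set is not sufficient: P1 (C <- T -> D -> F -> V) has no collider blocking it and no conditioned non-collider, so it is open.
Try {D, T}:
  P1: blocked at fork node T ∈ conditioning set.
  P2: blocked at fork node T ∈ conditioning set.
  P3: blocked at fork node T ∈ conditioning set.
  P4: blocked at fork node T ∈ conditioning set.
  P5: blocked at chain node D ∈ conditioning set.
  P6: blocked at fork node D ∈ conditioning set.
  P7: blocked at fork node D ∈ conditioning set.
  P8: blocked at fork node D ∈ conditioning set.
{D, T} contains no descendant of C and blocks every backdoor path.
Every element of {D, T} is needed (dropping D leaves P7 open; dropping T leaves P2 open), so no proper subset is valid.
Among all size-2 subsets of the eligible variables, only {D, T} blocks every backdoor path, so it is the unique smallest valid adjustment set.

{D, T}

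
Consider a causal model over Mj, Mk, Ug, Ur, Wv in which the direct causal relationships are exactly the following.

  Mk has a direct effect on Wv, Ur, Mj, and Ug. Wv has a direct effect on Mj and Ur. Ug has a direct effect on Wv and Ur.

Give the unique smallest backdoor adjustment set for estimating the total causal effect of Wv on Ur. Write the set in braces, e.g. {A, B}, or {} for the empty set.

Variables eligible for adjustment (non-descendants of Wv, excluding Wv and Ur): {Mk, Ug}.
Backdoor paths from Wv to Ur:
  P1: Wv <- Mk -> Ug -> Ur
  P2: Wv <- Mk -> Ur
  P3: Wv <- Ug <- Mk -> Ur
  P4: Wv <- Ug -> Ur
The empty set is not sufficient: P1 (Wv <- Mk -> Ug -> Ur) has no collider blocking it and no conditioned non-collider, so it is open.
Try {Mk, Ug}:
  P1: blocked at fork node Mk ∈ conditioning set.
  P2: blocked at fork node Mk ∈ conditioning set.
  P3: blocked at chain node Ug ∈ conditioning set.
  P4: blocked at fork node Ug ∈ conditioning set.
{Mk, Ug} contains no descendant of Wv and blocks every backdoor path.
Every element of {Mk, Ug} is needed (dropping Mk leaves P2 open; dropping Ug leaves P4 open), so no proper subset is valid.
Among all size-2 subsets of the eligible variables, only {Mk, Ug} blocks every backdoor path, so it is the unique smallest valid adjustment set.

{Mk, Ug}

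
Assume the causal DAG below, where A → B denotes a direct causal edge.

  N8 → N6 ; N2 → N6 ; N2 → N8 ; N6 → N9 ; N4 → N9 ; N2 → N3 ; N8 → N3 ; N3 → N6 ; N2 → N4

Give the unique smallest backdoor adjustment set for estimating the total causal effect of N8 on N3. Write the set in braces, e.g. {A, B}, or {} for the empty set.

Variables eligible for adjustment (non-descendants of N8, excluding N8 and N3): {N2, N4}.
Backdoor paths from N8 to N3:
  P1: N8 <- N2 -> N3
  P2: N8 <- N2 -> N6 <- N3
  P3: N8 <- N2 -> N4 -> N9 <- N6 <- N3
The empty set is not sufficient: P1 (N8 <- N2 -> N3) has no collider blocking it and no conditioned non-collider, so it is open.
Try {N2}:
  P1: blocked at fork node N2 ∈ conditioning set.
  P2: blocked at fork node N2 ∈ conditioning set.
  P3: blocked at fork node N2 ∈ conditioning set.
{N2} contains no descendant of N8 and blocks every backdoor path.
No other singleton works — e.g. {N4} leaves P1 open — so {N2} is the unique smallest valid adjustment set.

{N2}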